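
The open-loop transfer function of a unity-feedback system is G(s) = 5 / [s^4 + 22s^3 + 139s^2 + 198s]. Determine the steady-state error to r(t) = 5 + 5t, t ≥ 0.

The denominator has no term below 198s — 1 pole at s=0, type 1. Treating each term separately:
  • 5: tracked with zero error.
  • 5t: e_ss = 5/K_v with K_v=5/198 → 198.
Total e_ss = 198.

198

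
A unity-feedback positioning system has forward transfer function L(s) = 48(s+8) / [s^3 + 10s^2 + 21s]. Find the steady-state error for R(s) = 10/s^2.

The denominator has no term below 21s — 1 pole at s=0, type 1.
K_v = lim_{s→0} s·L(s) = 48·8 / 21 = 128/7.
e_ss = 10/K_v = 10/(128/7) = 35/64.

35/64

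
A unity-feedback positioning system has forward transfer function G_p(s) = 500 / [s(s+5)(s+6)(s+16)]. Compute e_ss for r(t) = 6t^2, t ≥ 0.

infinity

One free integrator in G_p(s): this is a type 1 system.
For a type-1 system K_a = 0, so e_ss to a parabolic input is unbounded.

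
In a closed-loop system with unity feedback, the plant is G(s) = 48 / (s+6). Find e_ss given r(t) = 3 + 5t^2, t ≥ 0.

infinity

G(s) has no factors of s in the denominator, so the system is type 0. By superposition:
  • 3: e_ss = 3/(1+K_p) with K_p=8 → 1/3.
  • 5t^2: a type-0 system cannot track it, e_ss → ∞.
The unbounded component dominates.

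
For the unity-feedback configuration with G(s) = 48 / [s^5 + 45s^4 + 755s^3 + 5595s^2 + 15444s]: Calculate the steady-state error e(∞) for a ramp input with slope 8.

2574

Factoring s from the denominator leaves a polynomial with constant term 15444, so the system is type 1.
K_v = lim_{s→0} s·G(s) = 48 / 15444 = 4/1287.
e_ss = 8/K_v = 8/(4/1287) = 2574.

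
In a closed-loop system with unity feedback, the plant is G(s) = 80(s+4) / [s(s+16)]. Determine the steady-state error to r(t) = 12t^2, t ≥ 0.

The open loop has one pole at the origin → type 1 system.
For a type-1 system K_a = 0, so e_ss to a parabolic input is unbounded.

infinity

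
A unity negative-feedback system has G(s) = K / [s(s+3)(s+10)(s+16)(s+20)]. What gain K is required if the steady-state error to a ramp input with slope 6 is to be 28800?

One free integrator in G(s): this is a type 1 system.
K_v = lim_{s→0} s·G(s) = K / (3·10·16·20) = (1/9600)·K.
e_ss = 6/K_v = 28800 ⇒ K_v = 1/4800 ⇒ K = (1/4800)/(1/9600) = 2.

2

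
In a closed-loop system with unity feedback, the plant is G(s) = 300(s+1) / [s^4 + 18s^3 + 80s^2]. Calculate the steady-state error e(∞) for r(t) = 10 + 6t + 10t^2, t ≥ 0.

16/3

Lowest-order denominator term is 80s^2, so the open loop has 2 poles at the origin → type 2 system. Treating each term separately:
  • 10: tracked with zero error.
  • 6t: tracked with zero error.
  • 10t^2: e_ss = 20/K_a with K_a=3.75 → 16/3.
Total e_ss = 16/3.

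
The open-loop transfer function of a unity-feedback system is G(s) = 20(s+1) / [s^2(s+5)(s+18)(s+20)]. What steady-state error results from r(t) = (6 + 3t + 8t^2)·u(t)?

Two free integrators in G(s): this is a type 2 system. By superposition:
  • 6: tracked with zero error.
  • 3t: tracked with zero error.
  • 8t^2: e_ss = 16/K_a with K_a=1/90 → 1440.
Total e_ss = 1440.

1440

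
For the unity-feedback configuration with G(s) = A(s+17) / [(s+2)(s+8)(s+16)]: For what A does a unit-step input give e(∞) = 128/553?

G(s) has no factors of s in the denominator, so the system is type 0.
K_p = lim_{s→0} G(s) = A·17 / (2·8·16) = (17/256)·A.
e_ss = 1/(1 + K_p) = 128/553 ⇒ 1 + (17/256)·A = 553/128 ⇒ A = 50.

50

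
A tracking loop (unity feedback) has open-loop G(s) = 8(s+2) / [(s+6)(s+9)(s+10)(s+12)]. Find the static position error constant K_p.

1/405

No free integrators in G(s): this is a type 0 system.
K_p = lim_{s→0} G(s) = 8·2 / (6·9·10·12) = 1/405.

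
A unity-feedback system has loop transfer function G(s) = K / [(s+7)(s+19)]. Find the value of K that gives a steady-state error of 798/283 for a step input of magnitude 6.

150

System type = 0 (no poles at s=0).
K_p = lim_{s→0} G(s) = K / (7·19) = (1/133)·K.
e_ss = 6/(1 + K_p) = 798/283 ⇒ 1 + (1/133)·K = 283/133 ⇒ K = 150.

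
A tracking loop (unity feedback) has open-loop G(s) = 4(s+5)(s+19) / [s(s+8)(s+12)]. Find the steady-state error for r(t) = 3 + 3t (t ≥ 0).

72/95

System type = 1 (one pole at s=0). Treating each term separately:
  • 3: tracked with zero error.
  • 3t: e_ss = 3/K_v with K_v=95/24 → 72/95.
Total e_ss = 72/95.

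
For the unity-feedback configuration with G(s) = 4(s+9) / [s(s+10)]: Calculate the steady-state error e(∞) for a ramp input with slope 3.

System type = 1 (one pole at s=0).
K_v = lim_{s→0} s·G(s) = 4·9 / (10) = 3.6.
e_ss = 3/K_v = 3/3.6 = 5/6.

5/6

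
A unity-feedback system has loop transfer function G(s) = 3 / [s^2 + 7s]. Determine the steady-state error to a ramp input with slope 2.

14/3

Lowest-order denominator term is 7s, so the open loop has 1 pole at the origin → type 1 system.
K_v = lim_{s→0} s·G(s) = 3 / 7 = 3/7.
e_ss = 2/K_v = 2/(3/7) = 14/3.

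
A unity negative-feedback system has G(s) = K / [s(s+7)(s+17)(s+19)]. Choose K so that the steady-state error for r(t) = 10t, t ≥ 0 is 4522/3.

15

System type = 1 (one pole at s=0).
K_v = lim_{s→0} s·G(s) = K / (7·17·19) = (1/2261)·K.
e_ss = 10/K_v = 4522/3 ⇒ K_v = 15/2261 ⇒ K = (15/2261)/(1/2261) = 15.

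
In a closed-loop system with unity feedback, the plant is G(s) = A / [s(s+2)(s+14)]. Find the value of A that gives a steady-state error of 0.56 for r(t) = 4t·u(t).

G(s) has one factor of s in the denominator, so the system is type 1.
K_v = lim_{s→0} s·G(s) = A / (2·14) = (1/28)·A.
e_ss = 4/K_v = 0.56 ⇒ K_v = 50/7 ⇒ A = (50/7)/(1/28) = 200.

200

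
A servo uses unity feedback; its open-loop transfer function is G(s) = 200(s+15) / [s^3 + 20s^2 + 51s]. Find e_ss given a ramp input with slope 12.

0.204

Factoring s from the denominator leaves a polynomial with constant term 51, so the system is type 1.
K_v = lim_{s→0} s·G(s) = 200·15 / 51 = 1000/17.
e_ss = 12/K_v = 12/(1000/17) = 0.204.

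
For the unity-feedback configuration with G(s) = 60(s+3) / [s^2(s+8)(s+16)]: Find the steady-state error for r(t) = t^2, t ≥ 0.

64/45

G(s) has two factors of s in the denominator, so the system is type 2.
K_a = lim_{s→0} s^2·G(s) = 60·3 / (8·16) = 45/32.
r(t) = t^2 gives R(s) = 2/s^3.
e_ss = 2/K_a = 2/(45/32) = 64/45.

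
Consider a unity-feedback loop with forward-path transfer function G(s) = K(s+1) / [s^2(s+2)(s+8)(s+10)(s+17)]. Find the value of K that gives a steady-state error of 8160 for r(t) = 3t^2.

Two free integrators in G(s): this is a type 2 system.
K_a = lim_{s→0} s^2·G(s) = K·1 / (2·8·10·17) = (1/2720)·K.
e_ss = 6/K_a = 8160 ⇒ K_a = 1/1360 ⇒ K = (1/1360)/(1/2720) = 2.

2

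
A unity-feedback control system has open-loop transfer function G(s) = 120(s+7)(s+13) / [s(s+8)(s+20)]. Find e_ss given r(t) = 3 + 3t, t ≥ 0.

4/91

System type = 1 (one pole at s=0). Treating each term separately:
  • 3: tracked with zero error.
  • 3t: e_ss = 3/K_v with K_v=68.25 → 4/91.
Total e_ss = 4/91.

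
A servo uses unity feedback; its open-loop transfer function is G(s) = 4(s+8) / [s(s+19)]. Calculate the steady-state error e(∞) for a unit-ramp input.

19/32

The open loop has one pole at the origin → type 1 system.
K_v = lim_{s→0} s·G(s) = 4·8 / (19) = 32/19.
e_ss = 1/K_v = 1/(32/19) = 19/32.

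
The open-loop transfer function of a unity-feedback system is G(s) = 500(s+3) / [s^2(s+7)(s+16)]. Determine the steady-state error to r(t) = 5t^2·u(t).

56/75

G(s) has two factors of s in the denominator, so the system is type 2.
K_a = lim_{s→0} s^2·G(s) = 500·3 / (7·16) = 375/28.
r(t) = 5t^2 gives R(s) = 10/s^3.
e_ss = 10/K_a = 10/(375/28) = 56/75.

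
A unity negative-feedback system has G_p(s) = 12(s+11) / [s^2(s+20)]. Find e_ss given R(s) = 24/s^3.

40/11

The open loop has two poles at the origin → type 2 system.
K_a = lim_{s→0} s^2·G_p(s) = 12·11 / (20) = 6.6.
r(t) = 12t^2 gives R(s) = 24/s^3.
e_ss = 24/K_a = 24/6.6 = 40/11.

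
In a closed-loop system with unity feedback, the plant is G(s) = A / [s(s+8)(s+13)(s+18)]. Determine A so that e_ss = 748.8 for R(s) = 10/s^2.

The open loop has one pole at the origin → type 1 system.
K_v = lim_{s→0} s·G(s) = A / (8·13·18) = (1/1872)·A.
e_ss = 10/K_v = 748.8 ⇒ K_v = 25/1872 ⇒ A = (25/1872)/(1/1872) = 25.

25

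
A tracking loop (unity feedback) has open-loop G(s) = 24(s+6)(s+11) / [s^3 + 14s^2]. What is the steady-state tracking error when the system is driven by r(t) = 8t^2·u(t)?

The denominator has no term below 14s^2 — 2 poles at s=0, type 2.
K_a = lim_{s→0} s^2·G(s) = 24·6·11 / 14 = 792/7.
r(t) = 8t^2 gives R(s) = 16/s^3.
e_ss = 16/K_a = 16/(792/7) = 14/99.

14/99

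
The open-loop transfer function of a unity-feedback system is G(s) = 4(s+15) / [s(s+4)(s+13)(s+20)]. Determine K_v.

System type = 1 (one pole at s=0).
K_v = lim_{s→0} s·G(s) = 4·15 / (4·13·20) = 3/52.

3/52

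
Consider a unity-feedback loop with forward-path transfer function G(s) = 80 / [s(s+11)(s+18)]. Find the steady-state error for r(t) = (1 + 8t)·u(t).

G(s) has one factor of s in the denominator, so the system is type 1. By superposition:
  • 1: tracked with zero error.
  • 8t: e_ss = 8/K_v with K_v=40/99 → 19.8.
Total e_ss = 19.8.

19.8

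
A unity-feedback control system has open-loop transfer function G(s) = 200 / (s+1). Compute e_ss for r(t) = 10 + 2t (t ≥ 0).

No free integrators in G(s): this is a type 0 system. By superposition:
  • 10: e_ss = 10/(1+K_p) with K_p=200 → 10/201.
  • 2t: a type-0 system cannot track it, e_ss → ∞.
The unbounded component dominates.

infinity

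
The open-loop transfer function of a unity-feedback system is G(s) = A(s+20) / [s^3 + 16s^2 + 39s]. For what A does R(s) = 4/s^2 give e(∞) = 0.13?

60

Factoring s from the denominator leaves a polynomial with constant term 39, so the system is type 1.
K_v = lim_{s→0} s·G(s) = A·20 / 39 = (20/39)·A.
e_ss = 4/K_v = 0.13 ⇒ K_v = 400/13 ⇒ A = (400/13)/(20/39) = 60.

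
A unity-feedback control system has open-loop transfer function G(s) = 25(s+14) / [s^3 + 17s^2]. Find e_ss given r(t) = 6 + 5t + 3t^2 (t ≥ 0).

51/175

Lowest-order denominator term is 17s^2, so the open loop has 2 poles at the origin → type 2 system. Treating each term separately:
  • 6: tracked with zero error.
  • 5t: tracked with zero error.
  • 3t^2: e_ss = 6/K_a with K_a=350/17 → 51/175.
Total e_ss = 51/175.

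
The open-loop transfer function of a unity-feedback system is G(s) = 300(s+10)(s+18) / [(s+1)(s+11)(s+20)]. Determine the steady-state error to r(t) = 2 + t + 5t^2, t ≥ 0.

G(s) has no factors of s in the denominator, so the system is type 0. By superposition:
  • 2: e_ss = 2/(1+K_p) with K_p=2700/11 → 22/2711.
  • t: a type-0 system cannot track it, e_ss → ∞.
  • 5t^2: a type-0 system cannot track it, e_ss → ∞.
The unbounded component dominates.

infinity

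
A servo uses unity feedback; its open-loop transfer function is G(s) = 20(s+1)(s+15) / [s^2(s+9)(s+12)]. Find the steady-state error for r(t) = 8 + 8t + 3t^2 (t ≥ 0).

2.16

The open loop has two poles at the origin → type 2 system. Treating each term separately:
  • 8: tracked with zero error.
  • 8t: tracked with zero error.
  • 3t^2: e_ss = 6/K_a with K_a=25/9 → 2.16.
Total e_ss = 2.16.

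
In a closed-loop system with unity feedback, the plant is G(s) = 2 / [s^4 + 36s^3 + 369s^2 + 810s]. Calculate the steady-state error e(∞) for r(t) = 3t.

1215

Factoring s from the denominator leaves a polynomial with constant term 810, so the system is type 1.
K_v = lim_{s→0} s·G(s) = 2 / 810 = 1/405.
e_ss = 3/K_v = 3/(1/405) = 1215.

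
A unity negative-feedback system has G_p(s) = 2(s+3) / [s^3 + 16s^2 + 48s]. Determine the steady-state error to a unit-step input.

Factoring s from the denominator leaves a polynomial with constant term 48, so the system is type 1.
A type-1 system has K_p = ∞, so it tracks a step input with zero steady-state error.

0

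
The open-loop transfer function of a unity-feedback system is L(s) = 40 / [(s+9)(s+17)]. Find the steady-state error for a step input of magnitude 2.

306/193

System type = 0 (no poles at s=0).
K_p = lim_{s→0} L(s) = 40 / (9·17) = 40/153.
e_ss = 2/(1 + K_p) = 2/(193/153) = 306/193.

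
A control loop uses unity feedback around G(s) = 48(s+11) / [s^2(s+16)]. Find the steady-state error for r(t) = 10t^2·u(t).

System type = 2 (two poles at s=0).
K_a = lim_{s→0} s^2·G(s) = 48·11 / (16) = 33.
r(t) = 10t^2 gives R(s) = 20/s^3.
e_ss = 20/K_a = 20/33.

20/33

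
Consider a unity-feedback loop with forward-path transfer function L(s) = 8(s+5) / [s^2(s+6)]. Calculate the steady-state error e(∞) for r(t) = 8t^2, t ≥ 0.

2.4

Two free integrators in L(s): this is a type 2 system.
K_a = lim_{s→0} s^2·L(s) = 8·5 / (6) = 20/3.
r(t) = 8t^2 gives R(s) = 16/s^3.
e_ss = 16/K_a = 16/(20/3) = 2.4.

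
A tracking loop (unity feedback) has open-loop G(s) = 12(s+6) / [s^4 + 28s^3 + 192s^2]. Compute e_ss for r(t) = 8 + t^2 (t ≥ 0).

16/3

The denominator has no term below 192s^2 — 2 poles at s=0, type 2. By superposition:
  • 8: tracked with zero error.
  • t^2: e_ss = 2/K_a with K_a=0.375 → 16/3.
Total e_ss = 16/3.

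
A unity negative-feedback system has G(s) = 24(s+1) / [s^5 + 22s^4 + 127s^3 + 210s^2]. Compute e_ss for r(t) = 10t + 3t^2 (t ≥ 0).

52.5

Lowest-order denominator term is 210s^2, so the open loop has 2 poles at the origin → type 2 system. Treating each term separately:
  • 10t: tracked with zero error.
  • 3t^2: e_ss = 6/K_a with K_a=4/35 → 52.5.
Total e_ss = 52.5.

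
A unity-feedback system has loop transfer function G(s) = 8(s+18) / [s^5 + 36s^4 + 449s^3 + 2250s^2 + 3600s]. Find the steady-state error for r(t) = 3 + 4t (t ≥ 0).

100

Factoring s from the denominator leaves a polynomial with constant term 3600, so the system is type 1. By superposition:
  • 3: tracked with zero error.
  • 4t: e_ss = 4/K_v with K_v=0.04 → 100.
Total e_ss = 100.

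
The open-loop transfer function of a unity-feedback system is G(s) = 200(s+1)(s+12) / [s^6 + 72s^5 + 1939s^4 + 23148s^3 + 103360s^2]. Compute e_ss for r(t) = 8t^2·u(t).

Lowest-order denominator term is 103360s^2, so the open loop has 2 poles at the origin → type 2 system.
K_a = lim_{s→0} s^2·G(s) = 200·1·12 / 103360 = 15/646.
r(t) = 8t^2 gives R(s) = 16/s^3.
e_ss = 16/K_a = 16/(15/646) = 10336/15.

10336/15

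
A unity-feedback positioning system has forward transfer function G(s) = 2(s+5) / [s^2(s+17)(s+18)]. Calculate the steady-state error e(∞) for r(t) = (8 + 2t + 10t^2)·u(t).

612

Two free integrators in G(s): this is a type 2 system. Treating each term separately:
  • 8: tracked with zero error.
  • 2t: tracked with zero error.
  • 10t^2: e_ss = 20/K_a with K_a=5/153 → 612.
Total e_ss = 612.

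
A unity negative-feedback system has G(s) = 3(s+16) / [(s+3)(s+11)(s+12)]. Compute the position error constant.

System type = 0 (no poles at s=0).
K_p = lim_{s→0} G(s) = 3·16 / (3·11·12) = 4/33.

4/33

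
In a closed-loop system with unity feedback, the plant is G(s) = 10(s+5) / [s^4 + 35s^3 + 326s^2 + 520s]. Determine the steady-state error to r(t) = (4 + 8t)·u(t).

83.2

Lowest-order denominator term is 520s, so the open loop has 1 pole at the origin → type 1 system. Treating each term separately:
  • 4: tracked with zero error.
  • 8t: e_ss = 8/K_v with K_v=5/52 → 83.2.
Total e_ss = 83.2.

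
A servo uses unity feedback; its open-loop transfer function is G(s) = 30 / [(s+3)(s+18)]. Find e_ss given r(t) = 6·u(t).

G(s) has no factors of s in the denominator, so the system is type 0.
K_p = lim_{s→0} G(s) = 30 / (3·18) = 5/9.
e_ss = 6/(1 + K_p) = 6/(14/9) = 27/7.

27/7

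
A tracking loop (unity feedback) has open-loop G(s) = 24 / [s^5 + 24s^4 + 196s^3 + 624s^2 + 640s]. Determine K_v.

0.0375

Lowest-order denominator term is 640s, so the open loop has 1 pole at the origin → type 1 system.
K_v = lim_{s→0} s·G(s) = 24 / 640 = 0.0375.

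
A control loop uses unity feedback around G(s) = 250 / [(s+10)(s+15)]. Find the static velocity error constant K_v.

0

G(s) has no factors of s in the denominator, so the system is type 0.
K_v = lim_{s→0} s·G(s) = 0 (the extra factor of s kills the finite limit).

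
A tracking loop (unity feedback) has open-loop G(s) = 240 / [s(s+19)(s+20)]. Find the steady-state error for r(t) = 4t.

19/3

System type = 1 (one pole at s=0).
K_v = lim_{s→0} s·G(s) = 240 / (19·20) = 12/19.
e_ss = 4/K_v = 4/(12/19) = 19/3.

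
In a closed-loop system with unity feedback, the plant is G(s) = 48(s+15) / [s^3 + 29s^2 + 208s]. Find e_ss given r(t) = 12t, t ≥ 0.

The denominator has no term below 208s — 1 pole at s=0, type 1.
K_v = lim_{s→0} s·G(s) = 48·15 / 208 = 45/13.
e_ss = 12/K_v = 12/(45/13) = 52/15.

52/15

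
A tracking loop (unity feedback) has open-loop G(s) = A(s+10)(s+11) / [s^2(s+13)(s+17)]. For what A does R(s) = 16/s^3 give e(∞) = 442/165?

The open loop has two poles at the origin → type 2 system.
K_a = lim_{s→0} s^2·G(s) = A·10·11 / (13·17) = (110/221)·A.
e_ss = 16/K_a = 442/165 ⇒ K_a = 1320/221 ⇒ A = (1320/221)/(110/221) = 12.

12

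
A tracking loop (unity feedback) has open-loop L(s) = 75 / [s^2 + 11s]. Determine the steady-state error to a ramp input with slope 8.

88/75

The denominator has no term below 11s — 1 pole at s=0, type 1.
K_v = lim_{s→0} s·L(s) = 75 / 11 = 75/11.
e_ss = 8/K_v = 8/(75/11) = 88/75.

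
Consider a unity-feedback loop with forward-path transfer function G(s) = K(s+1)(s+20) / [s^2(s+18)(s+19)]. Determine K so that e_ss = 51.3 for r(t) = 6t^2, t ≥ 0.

4

System type = 2 (two poles at s=0).
K_a = lim_{s→0} s^2·G(s) = K·1·20 / (18·19) = (10/171)·K.
e_ss = 12/K_a = 51.3 ⇒ K_a = 40/171 ⇒ K = (40/171)/(10/171) = 4.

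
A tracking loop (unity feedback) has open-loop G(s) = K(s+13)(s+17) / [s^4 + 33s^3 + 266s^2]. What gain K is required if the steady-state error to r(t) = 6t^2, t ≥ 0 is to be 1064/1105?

Factoring s^2 from the denominator leaves a polynomial with constant term 266, so the system is type 2.
K_a = lim_{s→0} s^2·G(s) = K·13·17 / 266 = (221/266)·K.
e_ss = 12/K_a = 1064/1105 ⇒ K_a = 3315/266 ⇒ K = (3315/266)/(221/266) = 15.

15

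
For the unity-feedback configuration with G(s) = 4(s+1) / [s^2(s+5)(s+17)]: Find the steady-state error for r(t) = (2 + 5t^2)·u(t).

212.5

G(s) has two factors of s in the denominator, so the system is type 2. Treating each term separately:
  • 2: tracked with zero error.
  • 5t^2: e_ss = 10/K_a with K_a=4/85 → 212.5.
Total e_ss = 212.5.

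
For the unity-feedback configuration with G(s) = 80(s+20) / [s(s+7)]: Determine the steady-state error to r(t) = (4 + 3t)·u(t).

21/1600

One free integrator in G(s): this is a type 1 system. Taking each input component in turn:
  • 4: tracked with zero error.
  • 3t: e_ss = 3/K_v with K_v=1600/7 → 21/1600.
Total e_ss = 21/1600.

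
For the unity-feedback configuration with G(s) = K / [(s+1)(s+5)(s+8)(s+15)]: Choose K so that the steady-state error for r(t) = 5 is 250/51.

12

No free integrators in G(s): this is a type 0 system.
K_p = lim_{s→0} G(s) = K / (1·5·8·15) = (1/600)·K.
e_ss = 5/(1 + K_p) = 250/51 ⇒ 1 + (1/600)·K = 1.02 ⇒ K = 12.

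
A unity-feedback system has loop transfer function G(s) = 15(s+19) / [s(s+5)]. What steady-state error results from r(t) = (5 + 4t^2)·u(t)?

The open loop has one pole at the origin → type 1 system. Treating each term separately:
  • 5: tracked with zero error.
  • 4t^2: a type-1 system cannot track it, e_ss → ∞.
The unbounded component dominates.

infinity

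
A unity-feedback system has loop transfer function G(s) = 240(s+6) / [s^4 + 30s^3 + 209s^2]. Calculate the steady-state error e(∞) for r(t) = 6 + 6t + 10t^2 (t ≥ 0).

The denominator has no term below 209s^2 — 2 poles at s=0, type 2. Taking each input component in turn:
  • 6: tracked with zero error.
  • 6t: tracked with zero error.
  • 10t^2: e_ss = 20/K_a with K_a=1440/209 → 209/72.
Total e_ss = 209/72.

209/72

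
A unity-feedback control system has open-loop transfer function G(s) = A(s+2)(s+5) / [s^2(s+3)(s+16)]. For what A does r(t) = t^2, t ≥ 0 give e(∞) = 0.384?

The open loop has two poles at the origin → type 2 system.
K_a = lim_{s→0} s^2·G(s) = A·2·5 / (3·16) = (5/24)·A.
e_ss = 2/K_a = 0.384 ⇒ K_a = 125/24 ⇒ A = (125/24)/(5/24) = 25.

25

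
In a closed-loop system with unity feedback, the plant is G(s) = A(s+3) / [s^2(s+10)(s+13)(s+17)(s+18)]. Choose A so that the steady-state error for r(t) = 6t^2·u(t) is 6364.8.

The open loop has two poles at the origin → type 2 system.
K_a = lim_{s→0} s^2·G(s) = A·3 / (10·13·17·18) = (1/13260)·A.
e_ss = 12/K_a = 6364.8 ⇒ K_a = 5/2652 ⇒ A = (5/2652)/(1/13260) = 25.

25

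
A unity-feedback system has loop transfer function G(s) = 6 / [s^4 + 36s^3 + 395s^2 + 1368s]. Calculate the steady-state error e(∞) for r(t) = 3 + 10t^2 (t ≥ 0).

Factoring s from the denominator leaves a polynomial with constant term 1368, so the system is type 1. By superposition:
  • 3: tracked with zero error.
  • 10t^2: a type-1 system cannot track it, e_ss → ∞.
The unbounded component dominates.

infinity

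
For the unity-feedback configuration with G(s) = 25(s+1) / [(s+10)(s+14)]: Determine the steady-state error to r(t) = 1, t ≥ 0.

28/33

The open loop has no poles at the origin → type 0 system.
K_p = lim_{s→0} G(s) = 25·1 / (10·14) = 5/28.
e_ss = 1/(1 + K_p) = 1/(33/28) = 28/33.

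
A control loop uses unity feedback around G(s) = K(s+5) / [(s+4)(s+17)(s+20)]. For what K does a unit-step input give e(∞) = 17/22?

The open loop has no poles at the origin → type 0 system.
K_p = lim_{s→0} G(s) = K·5 / (4·17·20) = (1/272)·K.
e_ss = 1/(1 + K_p) = 17/22 ⇒ 1 + (1/272)·K = 22/17 ⇒ K = 80.

80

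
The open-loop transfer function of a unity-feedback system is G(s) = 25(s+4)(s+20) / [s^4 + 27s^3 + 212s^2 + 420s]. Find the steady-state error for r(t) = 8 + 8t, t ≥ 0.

1.68

The denominator has no term below 420s — 1 pole at s=0, type 1. Taking each input component in turn:
  • 8: tracked with zero error.
  • 8t: e_ss = 8/K_v with K_v=100/21 → 1.68.
Total e_ss = 1.68.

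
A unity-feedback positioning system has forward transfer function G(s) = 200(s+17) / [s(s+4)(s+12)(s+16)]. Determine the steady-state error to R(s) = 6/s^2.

G(s) has one factor of s in the denominator, so the system is type 1.
K_v = lim_{s→0} s·G(s) = 200·17 / (4·12·16) = 425/96.
e_ss = 6/K_v = 6/(425/96) = 576/425.

576/425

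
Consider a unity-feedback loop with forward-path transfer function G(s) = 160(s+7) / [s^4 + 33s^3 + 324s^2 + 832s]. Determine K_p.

infinity

K_p = lim_{s→0} G(s); with 1 pole at the origin the limit diverges, so K_p = ∞.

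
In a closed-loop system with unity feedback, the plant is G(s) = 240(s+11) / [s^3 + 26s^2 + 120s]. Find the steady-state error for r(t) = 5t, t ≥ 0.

Lowest-order denominator term is 120s, so the open loop has 1 pole at the origin → type 1 system.
K_v = lim_{s→0} s·G(s) = 240·11 / 120 = 22.
e_ss = 5/K_v = 5/22.

5/22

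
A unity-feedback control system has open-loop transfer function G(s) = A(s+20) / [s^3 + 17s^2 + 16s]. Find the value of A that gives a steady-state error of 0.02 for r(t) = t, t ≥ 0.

Lowest-order denominator term is 16s, so the open loop has 1 pole at the origin → type 1 system.
K_v = lim_{s→0} s·G(s) = A·20 / 16 = 1.25·A.
e_ss = 1/K_v = 0.02 ⇒ K_v = 50 ⇒ A = 50/1.25 = 40.

40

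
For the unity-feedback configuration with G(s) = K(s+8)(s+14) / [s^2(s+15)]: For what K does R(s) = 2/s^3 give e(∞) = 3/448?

40

G(s) has two factors of s in the denominator, so the system is type 2.
K_a = lim_{s→0} s^2·G(s) = K·8·14 / (15) = (112/15)·K.
e_ss = 2/K_a = 3/448 ⇒ K_a = 896/3 ⇒ K = (896/3)/(112/15) = 40.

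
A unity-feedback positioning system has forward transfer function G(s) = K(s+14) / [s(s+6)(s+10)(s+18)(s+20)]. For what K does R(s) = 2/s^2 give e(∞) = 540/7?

40

System type = 1 (one pole at s=0).
K_v = lim_{s→0} s·G(s) = K·14 / (6·10·18·20) = (7/10800)·K.
e_ss = 2/K_v = 540/7 ⇒ K_v = 7/270 ⇒ K = (7/270)/(7/10800) = 40.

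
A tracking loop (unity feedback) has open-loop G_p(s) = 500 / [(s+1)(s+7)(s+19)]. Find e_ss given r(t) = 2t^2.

infinity

The open loop has no poles at the origin → type 0 system.
K_a = lim_{s→0} s^2·G_p(s) = 0; the steady-state error to this parabolic input grows without bound.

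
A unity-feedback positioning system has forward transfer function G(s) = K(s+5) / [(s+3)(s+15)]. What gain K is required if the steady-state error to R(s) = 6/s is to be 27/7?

5

No free integrators in G(s): this is a type 0 system.
K_p = lim_{s→0} G(s) = K·5 / (3·15) = (1/9)·K.
e_ss = 6/(1 + K_p) = 27/7 ⇒ 1 + (1/9)·K = 14/9 ⇒ K = 5.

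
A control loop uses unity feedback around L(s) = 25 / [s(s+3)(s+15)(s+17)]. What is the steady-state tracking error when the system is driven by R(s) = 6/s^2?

One free integrator in L(s): this is a type 1 system.
K_v = lim_{s→0} s·L(s) = 25 / (3·15·17) = 5/153.
e_ss = 6/K_v = 6/(5/153) = 183.6.

183.6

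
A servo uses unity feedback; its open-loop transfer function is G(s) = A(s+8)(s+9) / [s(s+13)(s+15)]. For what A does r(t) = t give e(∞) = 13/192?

40

The open loop has one pole at the origin → type 1 system.
K_v = lim_{s→0} s·G(s) = A·8·9 / (13·15) = (24/65)·A.
e_ss = 1/K_v = 13/192 ⇒ K_v = 192/13 ⇒ A = (192/13)/(24/65) = 40.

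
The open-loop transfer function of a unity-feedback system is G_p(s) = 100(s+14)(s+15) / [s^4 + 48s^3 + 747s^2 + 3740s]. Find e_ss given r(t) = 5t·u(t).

Factoring s from the denominator leaves a polynomial with constant term 3740, so the system is type 1.
K_v = lim_{s→0} s·G_p(s) = 100·14·15 / 3740 = 1050/187.
e_ss = 5/K_v = 5/(1050/187) = 187/210.

187/210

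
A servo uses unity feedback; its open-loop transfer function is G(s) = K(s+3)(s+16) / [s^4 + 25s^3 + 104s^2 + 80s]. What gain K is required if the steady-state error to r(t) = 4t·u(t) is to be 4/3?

Factoring s from the denominator leaves a polynomial with constant term 80, so the system is type 1.
K_v = lim_{s→0} s·G(s) = K·3·16 / 80 = 0.6·K.
e_ss = 4/K_v = 4/3 ⇒ K_v = 3 ⇒ K = 3/0.6 = 5.

5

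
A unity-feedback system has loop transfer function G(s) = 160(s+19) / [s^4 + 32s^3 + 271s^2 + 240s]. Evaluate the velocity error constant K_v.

Lowest-order denominator term is 240s, so the open loop has 1 pole at the origin → type 1 system.
K_v = lim_{s→0} s·G(s) = 160·19 / 240 = 38/3.

38/3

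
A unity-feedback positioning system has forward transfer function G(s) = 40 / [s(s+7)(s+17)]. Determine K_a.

G(s) has one factor of s in the denominator, so the system is type 1.
K_a = lim_{s→0} s^2·G(s) = 0 (the extra factor of s kills the finite limit).

0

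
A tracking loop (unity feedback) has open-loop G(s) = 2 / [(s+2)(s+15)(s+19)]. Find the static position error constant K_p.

1/285

No free integrators in G(s): this is a type 0 system.
K_p = lim_{s→0} G(s) = 2 / (2·15·19) = 1/285.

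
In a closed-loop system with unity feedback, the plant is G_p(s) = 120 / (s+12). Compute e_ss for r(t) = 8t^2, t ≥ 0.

G_p(s) has no factors of s in the denominator, so the system is type 0.
For a type-0 system K_a = 0, so e_ss to a parabolic input is unbounded.

infinity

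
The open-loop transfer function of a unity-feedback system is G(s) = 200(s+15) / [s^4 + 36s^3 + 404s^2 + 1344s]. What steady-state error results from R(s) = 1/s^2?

Lowest-order denominator term is 1344s, so the open loop has 1 pole at the origin → type 1 system.
K_v = lim_{s→0} s·G(s) = 200·15 / 1344 = 125/56.
e_ss = 1/K_v = 1/(125/56) = 0.448.

0.448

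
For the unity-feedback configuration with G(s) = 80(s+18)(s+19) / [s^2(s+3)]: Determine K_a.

9120

G(s) has two factors of s in the denominator, so the system is type 2.
K_a = lim_{s→0} s^2·G(s) = 80·18·19 / (3) = 9120.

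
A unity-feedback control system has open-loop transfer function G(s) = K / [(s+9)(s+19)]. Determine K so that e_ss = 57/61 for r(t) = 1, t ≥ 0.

The open loop has no poles at the origin → type 0 system.
K_p = lim_{s→0} G(s) = K / (9·19) = (1/171)·K.
e_ss = 1/(1 + K_p) = 57/61 ⇒ 1 + (1/171)·K = 61/57 ⇒ K = 12.

12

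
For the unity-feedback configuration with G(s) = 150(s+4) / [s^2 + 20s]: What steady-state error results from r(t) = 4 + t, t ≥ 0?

The denominator has no term below 20s — 1 pole at s=0, type 1. Treating each term separately:
  • 4: tracked with zero error.
  • t: e_ss = 1/K_v with K_v=30 → 1/30.
Total e_ss = 1/30.

1/30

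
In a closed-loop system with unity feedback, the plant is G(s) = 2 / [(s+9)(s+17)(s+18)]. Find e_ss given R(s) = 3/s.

4131/1378

No free integrators in G(s): this is a type 0 system.
K_p = lim_{s→0} G(s) = 2 / (9·17·18) = 1/1377.
e_ss = 3/(1 + K_p) = 3/(1378/1377) = 4131/1378.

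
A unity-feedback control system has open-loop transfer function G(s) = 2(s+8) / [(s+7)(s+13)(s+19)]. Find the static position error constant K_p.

16/1729

G(s) has no factors of s in the denominator, so the system is type 0.
K_p = lim_{s→0} G(s) = 2·8 / (7·13·19) = 16/1729.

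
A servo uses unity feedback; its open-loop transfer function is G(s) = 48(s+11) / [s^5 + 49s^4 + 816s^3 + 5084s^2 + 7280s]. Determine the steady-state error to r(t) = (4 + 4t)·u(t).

1820/33

Factoring s from the denominator leaves a polynomial with constant term 7280, so the system is type 1. Treating each term separately:
  • 4: tracked with zero error.
  • 4t: e_ss = 4/K_v with K_v=33/455 → 1820/33.
Total e_ss = 1820/33.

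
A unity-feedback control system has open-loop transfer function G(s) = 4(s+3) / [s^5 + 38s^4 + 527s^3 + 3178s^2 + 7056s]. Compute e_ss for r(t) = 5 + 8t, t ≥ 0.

The denominator has no term below 7056s — 1 pole at s=0, type 1. Taking each input component in turn:
  • 5: tracked with zero error.
  • 8t: e_ss = 8/K_v with K_v=1/588 → 4704.
Total e_ss = 4704.

4704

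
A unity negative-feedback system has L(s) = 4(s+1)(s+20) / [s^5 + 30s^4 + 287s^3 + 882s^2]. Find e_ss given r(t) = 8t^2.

176.4

The denominator has no term below 882s^2 — 2 poles at s=0, type 2.
K_a = lim_{s→0} s^2·L(s) = 4·1·20 / 882 = 40/441.
r(t) = 8t^2 gives R(s) = 16/s^3.
e_ss = 16/K_a = 16/(40/441) = 176.4.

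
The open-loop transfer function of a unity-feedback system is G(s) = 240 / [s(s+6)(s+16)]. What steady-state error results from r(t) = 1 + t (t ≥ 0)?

The open loop has one pole at the origin → type 1 system. Treating each term separately:
  • 1: tracked with zero error.
  • t: e_ss = 1/K_v with K_v=2.5 → 0.4.
Total e_ss = 0.4.

0.4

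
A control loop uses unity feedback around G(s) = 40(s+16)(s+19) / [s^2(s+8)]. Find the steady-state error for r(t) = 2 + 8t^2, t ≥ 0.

1/95

G(s) has two factors of s in the denominator, so the system is type 2. Taking each input component in turn:
  • 2: tracked with zero error.
  • 8t^2: e_ss = 16/K_a with K_a=1520 → 1/95.
Total e_ss = 1/95.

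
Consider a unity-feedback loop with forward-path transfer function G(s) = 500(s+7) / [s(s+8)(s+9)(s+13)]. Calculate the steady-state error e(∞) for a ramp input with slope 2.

468/875

System type = 1 (one pole at s=0).
K_v = lim_{s→0} s·G(s) = 500·7 / (8·9·13) = 875/234.
e_ss = 2/K_v = 2/(875/234) = 468/875.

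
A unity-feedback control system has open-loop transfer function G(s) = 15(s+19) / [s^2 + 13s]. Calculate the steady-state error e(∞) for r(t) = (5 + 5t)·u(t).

Factoring s from the denominator leaves a polynomial with constant term 13, so the system is type 1. Taking each input component in turn:
  • 5: tracked with zero error.
  • 5t: e_ss = 5/K_v with K_v=285/13 → 13/57.
Total e_ss = 13/57.

13/57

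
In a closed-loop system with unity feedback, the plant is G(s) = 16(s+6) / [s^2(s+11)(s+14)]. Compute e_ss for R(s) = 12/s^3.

G(s) has two factors of s in the denominator, so the system is type 2.
K_a = lim_{s→0} s^2·G(s) = 16·6 / (11·14) = 48/77.
r(t) = 6t^2 gives R(s) = 12/s^3.
e_ss = 12/K_a = 12/(48/77) = 19.25.

19.25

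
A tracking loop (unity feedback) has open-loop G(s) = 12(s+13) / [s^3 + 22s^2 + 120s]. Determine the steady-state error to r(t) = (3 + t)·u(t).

10/13

The denominator has no term below 120s — 1 pole at s=0, type 1. Treating each term separately:
  • 3: tracked with zero error.
  • t: e_ss = 1/K_v with K_v=1.3 → 10/13.
Total e_ss = 10/13.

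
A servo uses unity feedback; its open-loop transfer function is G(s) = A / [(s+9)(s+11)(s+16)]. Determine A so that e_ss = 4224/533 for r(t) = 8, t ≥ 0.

15

The open loop has no poles at the origin → type 0 system.
K_p = lim_{s→0} G(s) = A / (9·11·16) = (1/1584)·A.
e_ss = 8/(1 + K_p) = 4224/533 ⇒ 1 + (1/1584)·A = 533/528 ⇒ A = 15.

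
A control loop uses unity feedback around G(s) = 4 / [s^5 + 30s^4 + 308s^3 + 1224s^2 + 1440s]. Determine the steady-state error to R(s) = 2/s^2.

720

Factoring s from the denominator leaves a polynomial with constant term 1440, so the system is type 1.
K_v = lim_{s→0} s·G(s) = 4 / 1440 = 1/360.
e_ss = 2/K_v = 2/(1/360) = 720.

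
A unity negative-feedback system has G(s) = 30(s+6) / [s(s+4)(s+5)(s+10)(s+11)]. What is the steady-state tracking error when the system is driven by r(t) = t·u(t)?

G(s) has one factor of s in the denominator, so the system is type 1.
K_v = lim_{s→0} s·G(s) = 30·6 / (4·5·10·11) = 9/110.
e_ss = 1/K_v = 1/(9/110) = 110/9.

110/9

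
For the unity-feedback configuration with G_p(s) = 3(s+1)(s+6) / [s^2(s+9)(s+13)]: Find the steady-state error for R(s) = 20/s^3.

130

Two free integrators in G_p(s): this is a type 2 system.
K_a = lim_{s→0} s^2·G_p(s) = 3·1·6 / (9·13) = 2/13.
r(t) = 10t^2 gives R(s) = 20/s^3.
e_ss = 20/K_a = 20/(2/13) = 130.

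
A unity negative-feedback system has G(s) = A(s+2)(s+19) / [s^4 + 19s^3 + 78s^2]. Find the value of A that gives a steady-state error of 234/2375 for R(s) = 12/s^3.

250

The denominator has no term below 78s^2 — 2 poles at s=0, type 2.
K_a = lim_{s→0} s^2·G(s) = A·2·19 / 78 = (19/39)·A.
e_ss = 12/K_a = 234/2375 ⇒ K_a = 4750/39 ⇒ A = (4750/39)/(19/39) = 250.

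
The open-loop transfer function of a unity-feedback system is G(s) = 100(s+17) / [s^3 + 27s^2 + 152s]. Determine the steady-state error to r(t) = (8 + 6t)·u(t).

228/425

The denominator has no term below 152s — 1 pole at s=0, type 1. Treating each term separately:
  • 8: tracked with zero error.
  • 6t: e_ss = 6/K_v with K_v=425/38 → 228/425.
Total e_ss = 228/425.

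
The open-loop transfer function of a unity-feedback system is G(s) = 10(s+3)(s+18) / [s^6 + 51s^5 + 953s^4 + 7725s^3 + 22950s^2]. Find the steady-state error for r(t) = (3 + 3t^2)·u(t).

255

The denominator has no term below 22950s^2 — 2 poles at s=0, type 2. By superposition:
  • 3: tracked with zero error.
  • 3t^2: e_ss = 6/K_a with K_a=2/85 → 255.
Total e_ss = 255.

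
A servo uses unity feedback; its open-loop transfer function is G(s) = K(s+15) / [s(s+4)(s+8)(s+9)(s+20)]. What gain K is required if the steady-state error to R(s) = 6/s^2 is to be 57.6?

40

System type = 1 (one pole at s=0).
K_v = lim_{s→0} s·G(s) = K·15 / (4·8·9·20) = (1/384)·K.
e_ss = 6/K_v = 57.6 ⇒ K_v = 5/48 ⇒ K = (5/48)/(1/384) = 40.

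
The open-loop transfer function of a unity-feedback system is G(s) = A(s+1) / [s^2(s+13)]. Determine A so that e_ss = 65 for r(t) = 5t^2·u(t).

2

Two free integrators in G(s): this is a type 2 system.
K_a = lim_{s→0} s^2·G(s) = A·1 / (13) = (1/13)·A.
e_ss = 10/K_a = 65 ⇒ K_a = 2/13 ⇒ A = (2/13)/(1/13) = 2.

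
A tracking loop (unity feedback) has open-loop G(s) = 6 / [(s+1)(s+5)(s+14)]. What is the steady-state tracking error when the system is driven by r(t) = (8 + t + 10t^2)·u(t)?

G(s) has no factors of s in the denominator, so the system is type 0. Taking each input component in turn:
  • 8: e_ss = 8/(1+K_p) with K_p=3/35 → 140/19.
  • t: a type-0 system cannot track it, e_ss → ∞.
  • 10t^2: a type-0 system cannot track it, e_ss → ∞.
The unbounded component dominates.

infinity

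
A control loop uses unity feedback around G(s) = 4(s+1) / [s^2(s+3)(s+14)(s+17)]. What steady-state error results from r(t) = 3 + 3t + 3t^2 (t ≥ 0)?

1071

System type = 2 (two poles at s=0). Taking each input component in turn:
  • 3: tracked with zero error.
  • 3t: tracked with zero error.
  • 3t^2: e_ss = 6/K_a with K_a=2/357 → 1071.
Total e_ss = 1071.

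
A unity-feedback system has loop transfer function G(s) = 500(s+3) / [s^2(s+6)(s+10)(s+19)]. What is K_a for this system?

The open loop has two poles at the origin → type 2 system.
K_a = lim_{s→0} s^2·G(s) = 500·3 / (6·10·19) = 25/19.

25/19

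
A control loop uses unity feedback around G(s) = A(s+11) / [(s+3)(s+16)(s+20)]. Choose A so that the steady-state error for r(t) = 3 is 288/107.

The open loop has no poles at the origin → type 0 system.
K_p = lim_{s→0} G(s) = A·11 / (3·16·20) = (11/960)·A.
e_ss = 3/(1 + K_p) = 288/107 ⇒ 1 + (11/960)·A = 107/96 ⇒ A = 10.

10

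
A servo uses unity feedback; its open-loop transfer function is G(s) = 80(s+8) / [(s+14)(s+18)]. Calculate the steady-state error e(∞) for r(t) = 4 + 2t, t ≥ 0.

infinity

System type = 0 (no poles at s=0). Treating each term separately:
  • 4: e_ss = 4/(1+K_p) with K_p=160/63 → 252/223.
  • 2t: a type-0 system cannot track it, e_ss → ∞.
The unbounded component dominates.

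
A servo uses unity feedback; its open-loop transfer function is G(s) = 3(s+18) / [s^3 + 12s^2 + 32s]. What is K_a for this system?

0

Factoring s from the denominator leaves a polynomial with constant term 32, so the system is type 1.
K_a = lim_{s→0} s^2·G(s) = 0 (the extra factor of s kills the finite limit).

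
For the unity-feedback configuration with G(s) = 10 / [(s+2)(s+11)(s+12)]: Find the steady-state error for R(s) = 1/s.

132/137

The open loop has no poles at the origin → type 0 system.
K_p = lim_{s→0} G(s) = 10 / (2·11·12) = 5/132.
e_ss = 1/(1 + K_p) = 1/(137/132) = 132/137.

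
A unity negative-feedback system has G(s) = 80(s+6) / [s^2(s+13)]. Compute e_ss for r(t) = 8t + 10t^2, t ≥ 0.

Two free integrators in G(s): this is a type 2 system. By superposition:
  • 8t: tracked with zero error.
  • 10t^2: e_ss = 20/K_a with K_a=480/13 → 13/24.
Total e_ss = 13/24.

13/24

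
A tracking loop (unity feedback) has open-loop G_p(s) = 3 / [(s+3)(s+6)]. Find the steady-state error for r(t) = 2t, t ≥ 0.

G_p(s) has no factors of s in the denominator, so the system is type 0.
K_v = lim_{s→0} s·G_p(s) = 0; the steady-state error to this ramp input grows without bound.

infinity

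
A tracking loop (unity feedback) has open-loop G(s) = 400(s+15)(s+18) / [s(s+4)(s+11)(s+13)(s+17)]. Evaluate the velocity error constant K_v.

The open loop has one pole at the origin → type 1 system.
K_v = lim_{s→0} s·G(s) = 400·15·18 / (4·11·13·17) = 27000/2431.

27000/2431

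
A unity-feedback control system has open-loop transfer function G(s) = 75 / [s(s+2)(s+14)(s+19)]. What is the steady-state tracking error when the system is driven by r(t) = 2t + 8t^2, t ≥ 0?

infinity

One free integrator in G(s): this is a type 1 system. Taking each input component in turn:
  • 2t: e_ss = 2/K_v with K_v=75/532 → 1064/75.
  • 8t^2: a type-1 system cannot track it, e_ss → ∞.
The unbounded component dominates.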